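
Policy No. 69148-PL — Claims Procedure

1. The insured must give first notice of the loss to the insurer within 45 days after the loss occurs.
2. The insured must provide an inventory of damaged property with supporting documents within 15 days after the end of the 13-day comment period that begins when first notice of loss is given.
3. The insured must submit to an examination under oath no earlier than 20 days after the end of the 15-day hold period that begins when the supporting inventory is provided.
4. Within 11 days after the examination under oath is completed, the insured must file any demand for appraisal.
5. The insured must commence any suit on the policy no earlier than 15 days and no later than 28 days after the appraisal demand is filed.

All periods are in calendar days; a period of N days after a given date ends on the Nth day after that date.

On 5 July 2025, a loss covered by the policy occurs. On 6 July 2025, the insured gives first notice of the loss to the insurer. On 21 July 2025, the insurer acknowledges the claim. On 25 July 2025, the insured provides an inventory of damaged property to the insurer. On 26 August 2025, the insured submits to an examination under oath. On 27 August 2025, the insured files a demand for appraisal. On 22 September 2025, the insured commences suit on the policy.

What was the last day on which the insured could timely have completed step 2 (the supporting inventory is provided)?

First notice of loss is given on 6 July 2025; the 13-day comment period therefore ends 19 July 2025, and step 2 runs from that date. 15 days after 19 July 2025 is 3 August 2025.

3 August 2025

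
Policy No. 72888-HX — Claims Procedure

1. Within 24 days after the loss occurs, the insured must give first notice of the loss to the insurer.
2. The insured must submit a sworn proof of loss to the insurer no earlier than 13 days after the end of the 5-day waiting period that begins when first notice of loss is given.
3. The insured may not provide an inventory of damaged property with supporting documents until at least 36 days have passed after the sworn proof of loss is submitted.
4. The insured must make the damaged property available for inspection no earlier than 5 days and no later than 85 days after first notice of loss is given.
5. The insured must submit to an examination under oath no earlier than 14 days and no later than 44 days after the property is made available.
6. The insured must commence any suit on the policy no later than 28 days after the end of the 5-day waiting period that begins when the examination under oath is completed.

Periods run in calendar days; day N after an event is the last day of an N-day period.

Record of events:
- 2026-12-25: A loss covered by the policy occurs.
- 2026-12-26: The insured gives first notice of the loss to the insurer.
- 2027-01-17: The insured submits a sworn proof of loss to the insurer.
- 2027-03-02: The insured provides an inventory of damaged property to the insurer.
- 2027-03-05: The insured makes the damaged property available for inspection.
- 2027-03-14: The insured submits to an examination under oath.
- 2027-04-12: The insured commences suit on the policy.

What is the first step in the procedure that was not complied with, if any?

Step 1 — counting 24 days from 2026-12-25 (when the loss occurs) gives a deadline of 2027-01-18; 2026-12-26 is within that limit.
Step 2 — must wait 13 days from 2026-12-31 (end of the 5-day waiting period, which began when first notice of loss is given on 2026-12-26), so not before 2027-01-13; done 2027-01-17 — permitted.
Step 3 — must wait 36 days from 2027-01-17 (when the sworn proof of loss is submitted), so not before 2027-02-22; done 2027-03-02 — permitted.
Step 4 — 5 and 85 days from 2026-12-26 (when first notice of loss is given) are 2026-12-31 and 2027-03-21 respectively; done 2027-03-05, which is between those dates.
Step 5 — 14 and 44 days from 2027-03-05 (when the property is made available) are 2027-03-19 and 2027-04-18 respectively; done 2027-03-14 — 5 days before the window opened.
That is the first point of non-compliance.

Step 5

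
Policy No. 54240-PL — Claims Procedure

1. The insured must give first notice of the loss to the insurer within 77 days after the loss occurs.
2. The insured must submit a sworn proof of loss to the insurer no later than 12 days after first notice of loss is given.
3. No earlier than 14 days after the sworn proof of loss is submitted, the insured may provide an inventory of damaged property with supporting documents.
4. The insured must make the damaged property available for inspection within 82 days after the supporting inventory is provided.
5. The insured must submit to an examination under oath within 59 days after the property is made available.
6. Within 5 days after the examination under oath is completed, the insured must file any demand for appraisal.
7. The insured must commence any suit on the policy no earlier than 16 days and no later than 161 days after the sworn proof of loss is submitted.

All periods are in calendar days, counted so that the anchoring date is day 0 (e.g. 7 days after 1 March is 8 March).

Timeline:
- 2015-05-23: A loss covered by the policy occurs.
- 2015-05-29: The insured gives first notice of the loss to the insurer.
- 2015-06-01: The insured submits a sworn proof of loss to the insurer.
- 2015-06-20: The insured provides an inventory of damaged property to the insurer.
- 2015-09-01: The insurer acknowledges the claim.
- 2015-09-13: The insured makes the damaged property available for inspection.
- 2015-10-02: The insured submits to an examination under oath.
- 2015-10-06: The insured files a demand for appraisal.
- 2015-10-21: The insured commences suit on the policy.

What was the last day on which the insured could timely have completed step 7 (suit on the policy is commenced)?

Step 7 runs from 2015-06-01, when the sworn proof of loss is submitted. The window is 16–161 days after 2015-06-01; it closes on 2015-11-09.

2015-11-09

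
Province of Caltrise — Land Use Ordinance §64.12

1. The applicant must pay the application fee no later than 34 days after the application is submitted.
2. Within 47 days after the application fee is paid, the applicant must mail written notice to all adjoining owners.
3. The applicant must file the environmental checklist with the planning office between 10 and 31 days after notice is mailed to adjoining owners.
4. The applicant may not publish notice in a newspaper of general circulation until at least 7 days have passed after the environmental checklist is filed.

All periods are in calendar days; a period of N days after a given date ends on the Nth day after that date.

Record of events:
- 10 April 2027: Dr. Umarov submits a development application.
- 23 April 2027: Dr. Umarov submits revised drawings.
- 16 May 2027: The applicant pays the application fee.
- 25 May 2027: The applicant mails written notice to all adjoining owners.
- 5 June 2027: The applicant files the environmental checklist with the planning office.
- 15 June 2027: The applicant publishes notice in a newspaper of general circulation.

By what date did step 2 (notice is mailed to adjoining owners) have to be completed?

Step 2 runs from 16 May 2027, when the application fee is paid. 47 days after 16 May 2027 is 2 July 2027.

2 July 2027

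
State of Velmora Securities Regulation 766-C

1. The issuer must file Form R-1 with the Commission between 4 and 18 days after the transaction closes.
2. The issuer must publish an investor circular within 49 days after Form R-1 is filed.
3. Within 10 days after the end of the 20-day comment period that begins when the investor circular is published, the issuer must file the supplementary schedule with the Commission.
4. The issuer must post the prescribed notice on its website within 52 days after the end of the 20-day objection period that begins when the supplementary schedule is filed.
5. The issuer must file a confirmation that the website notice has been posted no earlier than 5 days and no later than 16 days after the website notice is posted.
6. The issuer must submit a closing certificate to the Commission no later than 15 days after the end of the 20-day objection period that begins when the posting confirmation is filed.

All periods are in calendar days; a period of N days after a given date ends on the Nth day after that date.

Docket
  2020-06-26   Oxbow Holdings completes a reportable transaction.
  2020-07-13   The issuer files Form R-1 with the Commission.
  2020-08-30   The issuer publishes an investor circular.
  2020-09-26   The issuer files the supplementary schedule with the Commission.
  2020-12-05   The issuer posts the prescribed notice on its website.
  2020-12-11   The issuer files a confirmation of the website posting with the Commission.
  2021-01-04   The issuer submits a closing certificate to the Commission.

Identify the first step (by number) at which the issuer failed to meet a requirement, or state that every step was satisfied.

Step 1 — 4 and 18 days from 2020-06-26 (when the transaction closes) are 2020-06-30 and 2020-07-14 respectively; done 2020-07-13 — within the window.
Step 2 — counting 49 days from 2020-07-13 (when Form R-1 is filed) gives a deadline of 2020-08-31; 2020-08-30 is within that limit.
Step 3 — counting 10 days from 2020-09-19 (end of the 20-day comment period, which began when the investor circular is published on 2020-08-30) gives a deadline of 2020-09-29; done 2020-09-26 — timely.
Step 4 — counting 52 days from 2020-10-16 (end of the 20-day objection period, which began when the supplementary schedule is filed on 2020-09-26) gives a deadline of 2020-12-07; completed 2020-12-05, before the deadline.
Step 5 — 5 and 16 days from 2020-12-05 (when the website notice is posted) are 2020-12-10 and 2020-12-21 respectively; done 2020-12-11 — within the window.
Step 6 — counting 15 days from 2020-12-31 (end of the 20-day objection period, which began when the posting confirmation is filed on 2020-12-11) gives a deadline of 2021-01-15; 2021-01-04 is within that limit.

None — every step was satisfied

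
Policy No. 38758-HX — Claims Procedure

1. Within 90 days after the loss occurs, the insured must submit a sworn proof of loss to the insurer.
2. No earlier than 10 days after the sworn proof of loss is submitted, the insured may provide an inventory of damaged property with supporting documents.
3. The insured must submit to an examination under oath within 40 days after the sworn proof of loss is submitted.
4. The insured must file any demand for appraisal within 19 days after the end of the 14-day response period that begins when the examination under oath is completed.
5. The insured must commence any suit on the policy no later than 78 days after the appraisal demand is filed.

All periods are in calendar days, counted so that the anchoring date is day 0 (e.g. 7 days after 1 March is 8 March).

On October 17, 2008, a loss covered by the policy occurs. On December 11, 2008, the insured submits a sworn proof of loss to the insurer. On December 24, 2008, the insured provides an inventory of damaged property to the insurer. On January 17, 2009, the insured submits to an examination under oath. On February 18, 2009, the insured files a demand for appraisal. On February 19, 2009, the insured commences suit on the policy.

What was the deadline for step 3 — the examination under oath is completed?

January 20, 2009

Step 3 runs from December 11, 2008, when the sworn proof of loss is submitted. 40 days after December 11, 2008 is January 20, 2009.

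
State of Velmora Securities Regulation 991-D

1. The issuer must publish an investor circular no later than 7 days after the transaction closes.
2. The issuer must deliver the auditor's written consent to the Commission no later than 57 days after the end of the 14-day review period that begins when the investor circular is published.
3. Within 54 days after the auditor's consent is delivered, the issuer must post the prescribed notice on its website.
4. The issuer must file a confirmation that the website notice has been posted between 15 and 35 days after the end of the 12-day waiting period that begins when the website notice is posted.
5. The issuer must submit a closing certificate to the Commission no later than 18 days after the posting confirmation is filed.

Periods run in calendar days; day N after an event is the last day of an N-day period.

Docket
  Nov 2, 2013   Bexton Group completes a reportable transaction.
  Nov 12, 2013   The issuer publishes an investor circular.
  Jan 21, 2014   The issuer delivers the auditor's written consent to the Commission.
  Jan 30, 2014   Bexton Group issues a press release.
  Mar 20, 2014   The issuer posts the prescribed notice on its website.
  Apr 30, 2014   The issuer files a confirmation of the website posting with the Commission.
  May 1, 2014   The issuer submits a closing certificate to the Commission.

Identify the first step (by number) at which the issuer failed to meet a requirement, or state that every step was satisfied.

Step 1

Step 1: 7 days after Nov 2, 2013 (when the transaction closes) is Nov 9, 2013; not done until Nov 12, 2013, 3 days after the deadline.
Later steps need not be reached.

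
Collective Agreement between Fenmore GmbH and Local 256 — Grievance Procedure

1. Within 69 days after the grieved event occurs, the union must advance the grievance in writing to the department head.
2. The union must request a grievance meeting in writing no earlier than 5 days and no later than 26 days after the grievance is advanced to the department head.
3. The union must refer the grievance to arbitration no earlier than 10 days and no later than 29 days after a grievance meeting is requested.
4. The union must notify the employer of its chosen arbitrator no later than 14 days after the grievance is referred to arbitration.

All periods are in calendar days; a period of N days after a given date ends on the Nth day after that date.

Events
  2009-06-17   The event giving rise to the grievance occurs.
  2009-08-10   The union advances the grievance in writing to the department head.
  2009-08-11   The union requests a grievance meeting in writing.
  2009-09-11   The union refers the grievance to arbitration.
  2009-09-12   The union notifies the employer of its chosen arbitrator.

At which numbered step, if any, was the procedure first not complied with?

Step 2

Step 1: 69 days after 2009-06-17 (when the grieved event occurs) is 2009-08-25; 2009-08-10 is within that limit.
Step 2: the window is 5–26 days after 2009-08-10 (when the grievance is advanced to the department head), so 2009-08-15 through 2009-09-05; 2009-08-11 is 4 days too early.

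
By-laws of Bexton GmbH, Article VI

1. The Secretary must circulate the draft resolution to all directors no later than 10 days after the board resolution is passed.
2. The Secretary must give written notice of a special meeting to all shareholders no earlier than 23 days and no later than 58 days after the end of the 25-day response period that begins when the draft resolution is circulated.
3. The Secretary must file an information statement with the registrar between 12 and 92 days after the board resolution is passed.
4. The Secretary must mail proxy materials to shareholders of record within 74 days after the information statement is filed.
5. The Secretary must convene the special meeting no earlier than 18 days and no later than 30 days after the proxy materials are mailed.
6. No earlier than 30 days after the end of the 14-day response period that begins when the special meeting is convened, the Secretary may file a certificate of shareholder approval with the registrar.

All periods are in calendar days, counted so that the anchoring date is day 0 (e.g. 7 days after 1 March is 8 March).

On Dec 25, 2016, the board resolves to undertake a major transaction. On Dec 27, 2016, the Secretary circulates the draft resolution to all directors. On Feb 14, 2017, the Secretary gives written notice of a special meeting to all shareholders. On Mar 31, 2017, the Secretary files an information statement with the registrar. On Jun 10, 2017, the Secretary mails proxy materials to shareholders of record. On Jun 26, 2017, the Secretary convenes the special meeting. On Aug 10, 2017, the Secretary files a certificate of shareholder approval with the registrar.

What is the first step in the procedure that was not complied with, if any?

Step 1: 10 days after Dec 25, 2016 (when the board resolution is passed) is Jan 4, 2017; done Dec 27, 2016 — timely.
Step 2: the window is 23–58 days after Jan 21, 2017 (end of the 25-day response period, which began when the draft resolution is circulated on Dec 27, 2016), so Feb 13, 2017 through Mar 20, 2017; done Feb 14, 2017 — within the window.
Step 3: the window is 12–92 days after Dec 25, 2016 (when the board resolution is passed), so Jan 6, 2017 through Mar 27, 2017; done Mar 31, 2017 — 4 days after the window closed.
The procedure was therefore not followed at step 3.

Step 3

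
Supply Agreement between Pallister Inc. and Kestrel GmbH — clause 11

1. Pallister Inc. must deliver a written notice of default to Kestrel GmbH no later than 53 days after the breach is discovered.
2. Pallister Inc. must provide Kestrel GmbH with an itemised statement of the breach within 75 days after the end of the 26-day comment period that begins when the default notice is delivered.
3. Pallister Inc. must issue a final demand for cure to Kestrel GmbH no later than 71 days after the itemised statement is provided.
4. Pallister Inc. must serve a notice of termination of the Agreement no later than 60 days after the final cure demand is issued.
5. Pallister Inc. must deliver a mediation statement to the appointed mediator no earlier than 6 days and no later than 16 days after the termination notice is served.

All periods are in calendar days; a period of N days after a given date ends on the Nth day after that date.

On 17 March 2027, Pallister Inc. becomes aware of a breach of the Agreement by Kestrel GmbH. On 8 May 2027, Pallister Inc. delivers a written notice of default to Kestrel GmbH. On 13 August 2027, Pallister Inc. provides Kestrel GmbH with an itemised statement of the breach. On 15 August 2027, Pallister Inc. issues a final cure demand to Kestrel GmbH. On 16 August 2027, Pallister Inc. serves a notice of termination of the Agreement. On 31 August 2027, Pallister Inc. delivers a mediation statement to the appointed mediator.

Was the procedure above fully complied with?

(1) due by 17 March 2027 + 53 days = 9 May 2027; done 8 May 2027 — timely.
(2) due by 3 June 2027 + 75 days = 17 August 2027; 13 August 2027 is within that limit.
(3) due by 13 August 2027 + 71 days = 23 October 2027; done 15 August 2027 — timely.
(4) due by 15 August 2027 + 60 days = 14 October 2027; 16 August 2027 is within that limit.
(5) the permitted window runs from 16 August 2027 + 6 = 22 August 2027 to 16 August 2027 + 16 = 1 September 2027; 31 August 2027 falls inside that range.

Yes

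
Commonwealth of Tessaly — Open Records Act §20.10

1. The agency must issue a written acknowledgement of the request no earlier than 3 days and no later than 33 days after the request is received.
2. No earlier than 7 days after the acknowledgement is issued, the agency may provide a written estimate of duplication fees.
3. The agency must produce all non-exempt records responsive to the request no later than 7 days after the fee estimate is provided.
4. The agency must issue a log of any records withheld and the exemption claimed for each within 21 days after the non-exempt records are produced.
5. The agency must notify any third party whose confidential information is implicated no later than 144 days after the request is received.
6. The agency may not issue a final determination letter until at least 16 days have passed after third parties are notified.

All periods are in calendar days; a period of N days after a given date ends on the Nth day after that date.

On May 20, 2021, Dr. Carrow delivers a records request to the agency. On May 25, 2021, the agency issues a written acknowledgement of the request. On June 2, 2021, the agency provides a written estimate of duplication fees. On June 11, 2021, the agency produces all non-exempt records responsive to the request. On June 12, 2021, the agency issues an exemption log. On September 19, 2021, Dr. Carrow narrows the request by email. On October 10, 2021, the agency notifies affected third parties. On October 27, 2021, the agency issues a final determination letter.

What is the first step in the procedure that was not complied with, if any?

(1) the permitted window runs from May 20, 2021 + 3 = May 23, 2021 to May 20, 2021 + 33 = June 22, 2021; done May 25, 2021, which is between those dates.
(2) permitted from May 25, 2021 + 7 days = June 1, 2021 onward; done June 2, 2021 — permitted.
(3) due by June 2, 2021 + 7 days = June 9, 2021; done June 11, 2021 — 2 days late.
No need to go further; step 3 was not satisfied.

Step 3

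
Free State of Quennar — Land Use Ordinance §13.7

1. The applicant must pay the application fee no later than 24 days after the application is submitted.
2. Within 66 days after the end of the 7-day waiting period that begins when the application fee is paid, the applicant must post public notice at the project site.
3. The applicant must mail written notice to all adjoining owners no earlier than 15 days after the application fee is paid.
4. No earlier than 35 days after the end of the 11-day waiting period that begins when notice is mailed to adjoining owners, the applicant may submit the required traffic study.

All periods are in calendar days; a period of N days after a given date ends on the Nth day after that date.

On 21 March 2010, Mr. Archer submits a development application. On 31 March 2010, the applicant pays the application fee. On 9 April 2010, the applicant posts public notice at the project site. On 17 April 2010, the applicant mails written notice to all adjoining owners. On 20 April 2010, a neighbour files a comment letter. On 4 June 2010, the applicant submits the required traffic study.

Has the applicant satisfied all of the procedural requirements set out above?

(1) due by 21 March 2010 + 24 days = 14 April 2010; 31 March 2010 is within that limit.
(2) due by 7 April 2010 + 66 days = 12 June 2010; 9 April 2010 is within that limit.
(3) permitted from 31 March 2010 + 15 days = 15 April 2010 onward; done 17 April 2010, after the minimum wait.
(4) permitted from 28 April 2010 + 35 days = 2 June 2010 onward; done 4 June 2010 — permitted.

Yes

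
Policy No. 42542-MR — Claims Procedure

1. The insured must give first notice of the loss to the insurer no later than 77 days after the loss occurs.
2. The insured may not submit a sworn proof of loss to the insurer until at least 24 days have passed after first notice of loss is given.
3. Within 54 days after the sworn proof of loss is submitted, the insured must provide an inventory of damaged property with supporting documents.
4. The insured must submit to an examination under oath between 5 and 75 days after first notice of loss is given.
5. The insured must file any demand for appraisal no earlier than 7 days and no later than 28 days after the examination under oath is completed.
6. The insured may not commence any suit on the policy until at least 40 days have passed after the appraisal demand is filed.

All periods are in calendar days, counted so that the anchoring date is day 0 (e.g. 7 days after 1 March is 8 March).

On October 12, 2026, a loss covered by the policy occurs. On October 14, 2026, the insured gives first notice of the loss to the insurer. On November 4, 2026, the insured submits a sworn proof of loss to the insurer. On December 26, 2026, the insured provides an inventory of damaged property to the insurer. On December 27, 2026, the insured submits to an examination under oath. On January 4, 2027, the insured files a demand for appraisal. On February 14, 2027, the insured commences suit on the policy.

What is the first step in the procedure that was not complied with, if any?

Step 1 — counting 77 days from October 12, 2026 (when the loss occurs) gives a deadline of December 28, 2026; completed October 14, 2026, before the deadline.
Step 2 — must wait 24 days from October 14, 2026 (when first notice of loss is given), so not before November 7, 2026; done November 4, 2026 — 3 days too early.
No need to go further; step 2 was not satisfied.

Step 2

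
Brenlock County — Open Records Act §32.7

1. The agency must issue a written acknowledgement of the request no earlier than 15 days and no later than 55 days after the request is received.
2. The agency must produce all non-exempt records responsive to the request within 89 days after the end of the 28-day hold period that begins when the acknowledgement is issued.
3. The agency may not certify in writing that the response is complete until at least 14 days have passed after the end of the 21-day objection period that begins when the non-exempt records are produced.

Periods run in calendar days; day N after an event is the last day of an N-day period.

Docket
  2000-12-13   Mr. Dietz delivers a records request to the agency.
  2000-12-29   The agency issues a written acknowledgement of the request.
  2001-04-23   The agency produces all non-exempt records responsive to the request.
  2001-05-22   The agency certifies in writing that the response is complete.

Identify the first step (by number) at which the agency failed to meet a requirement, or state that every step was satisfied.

(1) the permitted window runs from 2000-12-13 + 15 = 2000-12-28 to 2000-12-13 + 55 = 2001-02-06; done 2000-12-29 — within the window.
(2) due by 2001-01-26 + 89 days = 2001-04-25; completed 2001-04-23, before the deadline.
(3) permitted from 2001-05-14 + 14 days = 2001-05-28 onward; done 2001-05-22 — 6 days too early.
Later steps need not be reached.

Step 3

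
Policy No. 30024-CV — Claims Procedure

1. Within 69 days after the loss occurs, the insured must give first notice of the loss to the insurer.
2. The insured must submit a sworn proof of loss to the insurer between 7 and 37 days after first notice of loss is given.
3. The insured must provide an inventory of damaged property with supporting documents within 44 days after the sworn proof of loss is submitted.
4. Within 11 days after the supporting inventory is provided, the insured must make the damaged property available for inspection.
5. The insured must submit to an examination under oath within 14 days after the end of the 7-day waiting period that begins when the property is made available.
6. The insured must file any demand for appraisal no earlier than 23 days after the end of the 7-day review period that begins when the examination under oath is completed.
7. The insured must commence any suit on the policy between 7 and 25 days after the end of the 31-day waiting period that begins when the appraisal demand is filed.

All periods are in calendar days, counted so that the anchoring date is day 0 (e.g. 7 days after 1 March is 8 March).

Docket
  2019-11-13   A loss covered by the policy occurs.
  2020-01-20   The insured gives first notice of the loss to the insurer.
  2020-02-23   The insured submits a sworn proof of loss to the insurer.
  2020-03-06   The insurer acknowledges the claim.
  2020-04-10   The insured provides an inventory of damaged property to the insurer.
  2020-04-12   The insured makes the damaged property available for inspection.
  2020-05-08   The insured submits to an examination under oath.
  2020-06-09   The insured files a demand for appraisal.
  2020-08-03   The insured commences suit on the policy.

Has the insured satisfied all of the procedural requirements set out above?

No

(1) due by 2019-11-13 + 69 days = 2020-01-21; done 2020-01-20 — timely.
(2) the permitted window runs from 2020-01-20 + 7 = 2020-01-27 to 2020-01-20 + 37 = 2020-02-26; done 2020-02-23 — within the window.
(3) due by 2020-02-23 + 44 days = 2020-04-07; 2020-04-10 misses that deadline by 3 days.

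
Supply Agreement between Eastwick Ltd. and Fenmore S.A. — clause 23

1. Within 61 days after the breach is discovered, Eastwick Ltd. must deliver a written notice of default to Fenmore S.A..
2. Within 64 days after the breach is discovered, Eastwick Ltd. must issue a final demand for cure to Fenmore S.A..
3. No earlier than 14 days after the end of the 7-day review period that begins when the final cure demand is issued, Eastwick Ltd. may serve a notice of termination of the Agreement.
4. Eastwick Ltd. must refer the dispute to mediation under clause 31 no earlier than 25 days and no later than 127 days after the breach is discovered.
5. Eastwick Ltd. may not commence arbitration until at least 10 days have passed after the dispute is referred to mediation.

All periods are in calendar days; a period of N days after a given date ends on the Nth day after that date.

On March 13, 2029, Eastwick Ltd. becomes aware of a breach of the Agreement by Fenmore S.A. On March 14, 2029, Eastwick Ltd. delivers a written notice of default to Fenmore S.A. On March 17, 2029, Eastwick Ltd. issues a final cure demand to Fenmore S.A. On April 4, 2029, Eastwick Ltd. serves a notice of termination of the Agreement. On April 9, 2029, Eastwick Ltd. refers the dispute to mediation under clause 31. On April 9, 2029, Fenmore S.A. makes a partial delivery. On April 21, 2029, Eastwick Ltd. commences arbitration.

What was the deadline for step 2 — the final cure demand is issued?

Step 2 runs from March 13, 2029, when the breach is discovered. 64 days after March 13, 2029 is May 16, 2029.

May 16, 2029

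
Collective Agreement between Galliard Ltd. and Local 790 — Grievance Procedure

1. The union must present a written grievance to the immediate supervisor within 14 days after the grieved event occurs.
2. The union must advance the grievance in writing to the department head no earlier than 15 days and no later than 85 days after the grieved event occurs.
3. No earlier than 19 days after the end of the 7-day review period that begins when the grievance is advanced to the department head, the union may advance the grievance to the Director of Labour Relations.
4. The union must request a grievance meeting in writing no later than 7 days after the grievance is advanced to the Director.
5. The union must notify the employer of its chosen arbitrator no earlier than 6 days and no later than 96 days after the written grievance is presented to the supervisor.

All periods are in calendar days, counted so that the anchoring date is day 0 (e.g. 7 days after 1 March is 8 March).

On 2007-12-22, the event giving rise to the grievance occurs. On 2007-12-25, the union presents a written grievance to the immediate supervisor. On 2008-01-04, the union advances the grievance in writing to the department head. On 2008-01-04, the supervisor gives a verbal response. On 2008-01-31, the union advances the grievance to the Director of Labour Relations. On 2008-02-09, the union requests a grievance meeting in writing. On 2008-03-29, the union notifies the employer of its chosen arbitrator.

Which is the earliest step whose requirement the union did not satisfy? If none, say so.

Step 2

Step 1 — counting 14 days from 2007-12-22 (when the grieved event occurs) gives a deadline of 2008-01-05; 2007-12-25 is within that limit.
Step 2 — 15 and 85 days from 2007-12-22 (when the grieved event occurs) are 2008-01-06 and 2008-03-16 respectively; done 2008-01-04 — 2 days before the window opened.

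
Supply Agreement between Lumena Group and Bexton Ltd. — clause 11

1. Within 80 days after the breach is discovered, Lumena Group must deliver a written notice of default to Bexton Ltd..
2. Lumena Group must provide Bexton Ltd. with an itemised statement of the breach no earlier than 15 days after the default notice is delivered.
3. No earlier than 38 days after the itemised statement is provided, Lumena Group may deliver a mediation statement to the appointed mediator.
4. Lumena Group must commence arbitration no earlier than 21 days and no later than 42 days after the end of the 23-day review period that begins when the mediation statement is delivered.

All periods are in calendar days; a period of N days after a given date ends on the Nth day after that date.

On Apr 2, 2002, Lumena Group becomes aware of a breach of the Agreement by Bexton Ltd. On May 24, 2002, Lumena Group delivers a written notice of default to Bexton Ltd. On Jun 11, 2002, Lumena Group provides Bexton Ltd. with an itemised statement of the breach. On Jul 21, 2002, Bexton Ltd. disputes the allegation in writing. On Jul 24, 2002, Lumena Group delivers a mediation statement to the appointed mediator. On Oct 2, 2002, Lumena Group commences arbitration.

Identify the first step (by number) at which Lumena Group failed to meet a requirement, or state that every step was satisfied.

Step 4

(1) due by Apr 2, 2002 + 80 days = Jun 21, 2002; May 24, 2002 is within that limit.
(2) permitted from May 24, 2002 + 15 days = Jun 8, 2002 onward; done Jun 11, 2002, after the minimum wait.
(3) permitted from Jun 11, 2002 + 38 days = Jul 19, 2002 onward; done Jul 24, 2002 — permitted.
(4) the permitted window runs from Aug 16, 2002 + 21 = Sep 6, 2002 to Aug 16, 2002 + 42 = Sep 27, 2002; done Oct 2, 2002 — 5 days after the window closed.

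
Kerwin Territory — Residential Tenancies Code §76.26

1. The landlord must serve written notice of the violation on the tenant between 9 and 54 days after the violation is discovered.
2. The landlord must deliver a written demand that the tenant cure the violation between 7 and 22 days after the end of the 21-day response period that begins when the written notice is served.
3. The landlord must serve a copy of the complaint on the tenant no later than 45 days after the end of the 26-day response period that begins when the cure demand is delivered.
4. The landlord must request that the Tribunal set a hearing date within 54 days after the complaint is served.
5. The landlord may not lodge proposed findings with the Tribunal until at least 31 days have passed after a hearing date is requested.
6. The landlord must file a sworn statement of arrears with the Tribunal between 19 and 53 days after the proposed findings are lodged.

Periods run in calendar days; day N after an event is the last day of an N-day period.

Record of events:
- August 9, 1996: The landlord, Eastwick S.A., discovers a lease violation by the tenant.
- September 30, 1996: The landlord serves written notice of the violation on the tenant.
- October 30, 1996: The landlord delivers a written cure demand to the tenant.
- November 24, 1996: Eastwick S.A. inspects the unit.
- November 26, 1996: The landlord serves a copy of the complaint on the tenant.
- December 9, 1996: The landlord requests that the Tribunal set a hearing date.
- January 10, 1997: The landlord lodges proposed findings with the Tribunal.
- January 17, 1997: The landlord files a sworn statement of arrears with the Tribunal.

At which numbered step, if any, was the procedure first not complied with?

(1) the permitted window runs from August 9, 1996 + 9 = August 18, 1996 to August 9, 1996 + 54 = October 2, 1996; done September 30, 1996 — within the window.
(2) the permitted window runs from October 21, 1996 + 7 = October 28, 1996 to October 21, 1996 + 22 = November 12, 1996; October 30, 1996 falls inside that range.
(3) due by November 25, 1996 + 45 days = January 9, 1997; completed November 26, 1996, before the deadline.
(4) due by November 26, 1996 + 54 days = January 19, 1997; December 9, 1996 is within that limit.
(5) permitted from December 9, 1996 + 31 days = January 9, 1997 onward; done January 10, 1997, after the minimum wait.
(6) the permitted window runs from January 10, 1997 + 19 = January 29, 1997 to January 10, 1997 + 53 = March 4, 1997; done January 17, 1997 — 12 days before the window opened.
Later steps need not be reached.

Step 6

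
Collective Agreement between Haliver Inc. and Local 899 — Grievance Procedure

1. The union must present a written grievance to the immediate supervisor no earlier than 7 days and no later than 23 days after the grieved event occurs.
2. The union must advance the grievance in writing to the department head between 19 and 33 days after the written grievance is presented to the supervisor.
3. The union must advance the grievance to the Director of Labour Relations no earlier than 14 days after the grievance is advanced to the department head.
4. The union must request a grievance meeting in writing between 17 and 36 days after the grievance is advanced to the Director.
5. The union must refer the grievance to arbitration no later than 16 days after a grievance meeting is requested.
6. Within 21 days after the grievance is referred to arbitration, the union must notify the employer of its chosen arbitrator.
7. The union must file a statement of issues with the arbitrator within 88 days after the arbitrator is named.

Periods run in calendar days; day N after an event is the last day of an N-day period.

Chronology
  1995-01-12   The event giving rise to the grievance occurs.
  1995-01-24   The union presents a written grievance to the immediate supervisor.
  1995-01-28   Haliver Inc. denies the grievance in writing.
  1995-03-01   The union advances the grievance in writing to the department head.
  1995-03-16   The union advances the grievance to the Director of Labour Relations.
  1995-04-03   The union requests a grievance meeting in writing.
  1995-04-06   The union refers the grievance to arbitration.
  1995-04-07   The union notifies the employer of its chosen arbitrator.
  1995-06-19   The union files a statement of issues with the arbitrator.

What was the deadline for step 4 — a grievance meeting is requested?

1995-04-21

Step 4 runs from 1995-03-16, when the grievance is advanced to the Director. The window is 17–36 days after 1995-03-16; it closes on 1995-04-21.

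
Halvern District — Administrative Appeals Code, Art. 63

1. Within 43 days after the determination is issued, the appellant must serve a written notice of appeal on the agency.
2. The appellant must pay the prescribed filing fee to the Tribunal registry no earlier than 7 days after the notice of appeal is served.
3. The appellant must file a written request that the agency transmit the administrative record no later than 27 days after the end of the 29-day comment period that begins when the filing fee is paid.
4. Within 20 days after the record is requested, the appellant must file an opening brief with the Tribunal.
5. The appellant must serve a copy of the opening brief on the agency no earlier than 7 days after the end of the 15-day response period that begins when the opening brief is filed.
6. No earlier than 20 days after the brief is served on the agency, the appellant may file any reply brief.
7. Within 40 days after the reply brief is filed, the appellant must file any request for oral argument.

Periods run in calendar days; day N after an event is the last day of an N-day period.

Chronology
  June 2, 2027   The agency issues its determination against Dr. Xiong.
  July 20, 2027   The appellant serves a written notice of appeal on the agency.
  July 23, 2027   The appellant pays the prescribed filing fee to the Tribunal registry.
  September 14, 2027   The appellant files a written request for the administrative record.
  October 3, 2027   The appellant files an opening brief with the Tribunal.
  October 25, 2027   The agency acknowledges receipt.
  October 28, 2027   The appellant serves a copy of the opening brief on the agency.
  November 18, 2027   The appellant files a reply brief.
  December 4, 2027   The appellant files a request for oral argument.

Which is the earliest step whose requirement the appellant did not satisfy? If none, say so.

Step 1: 43 days after June 2, 2027 (when the determination is issued) is July 15, 2027; done July 20, 2027 — 5 days late.
No need to go further; step 1 was not satisfied.

Step 1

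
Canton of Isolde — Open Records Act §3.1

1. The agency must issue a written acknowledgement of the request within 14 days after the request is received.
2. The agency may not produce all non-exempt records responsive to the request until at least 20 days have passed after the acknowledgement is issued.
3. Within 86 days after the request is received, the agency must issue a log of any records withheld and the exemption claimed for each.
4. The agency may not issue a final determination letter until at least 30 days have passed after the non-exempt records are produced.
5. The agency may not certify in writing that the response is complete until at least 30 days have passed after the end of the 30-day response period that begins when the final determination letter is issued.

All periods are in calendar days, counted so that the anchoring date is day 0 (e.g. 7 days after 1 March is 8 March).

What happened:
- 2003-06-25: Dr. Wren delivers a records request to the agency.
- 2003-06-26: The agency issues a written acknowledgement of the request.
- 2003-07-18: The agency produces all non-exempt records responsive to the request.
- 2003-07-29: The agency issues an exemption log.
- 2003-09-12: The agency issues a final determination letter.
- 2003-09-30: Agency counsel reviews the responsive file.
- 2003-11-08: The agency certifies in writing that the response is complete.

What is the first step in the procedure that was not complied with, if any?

Step 5

(1) due by 2003-06-25 + 14 days = 2003-07-09; 2003-06-26 is within that limit.
(2) permitted from 2003-06-26 + 20 days = 2003-07-16 onward; done 2003-07-18 — permitted.
(3) due by 2003-06-25 + 86 days = 2003-09-19; done 2003-07-29 — timely.
(4) permitted from 2003-07-18 + 30 days = 2003-08-17 onward; done 2003-09-12, after the minimum wait.
(5) permitted from 2003-10-12 + 30 days = 2003-11-11 onward; 2003-11-08 is 3 days before the earliest permitted date.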